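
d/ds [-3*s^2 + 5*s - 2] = 5 - 6*s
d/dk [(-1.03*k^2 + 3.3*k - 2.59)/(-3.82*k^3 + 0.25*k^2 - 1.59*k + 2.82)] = (-3.9346*k^4 + 25.212*k^3 - 28.8687*k^2 - 4.5142*k + 5.1879)/(14.5924*k^6 - 1.91*k^5 + 12.2101*k^4 - 22.3398*k^3 + 3.9381*k^2 - 8.9676*k + 7.9524)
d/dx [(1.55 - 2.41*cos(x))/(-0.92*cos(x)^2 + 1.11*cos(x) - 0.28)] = (2.2172*cos(x)^2 - 2.852*cos(x) + 1.0457)*sin(x)/(0.8464*cos(x)^4 - 2.0424*cos(x)^3 + 1.7473*cos(x)^2 - 0.6216*cos(x) + 0.0784)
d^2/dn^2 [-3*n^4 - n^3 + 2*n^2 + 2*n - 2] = -36*n^2 - 6*n + 4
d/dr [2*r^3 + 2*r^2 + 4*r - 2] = 6*r^2 + 4*r + 4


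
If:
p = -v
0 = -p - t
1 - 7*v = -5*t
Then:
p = -1/2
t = 1/2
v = 1/2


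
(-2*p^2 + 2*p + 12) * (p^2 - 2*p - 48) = -2*p^4 + 6*p^3 + 104*p^2 - 120*p - 576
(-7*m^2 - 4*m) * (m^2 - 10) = -7*m^4 - 4*m^3 + 70*m^2 + 40*m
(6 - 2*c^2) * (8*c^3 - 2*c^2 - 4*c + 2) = -16*c^5 + 4*c^4 + 56*c^3 - 16*c^2 - 24*c + 12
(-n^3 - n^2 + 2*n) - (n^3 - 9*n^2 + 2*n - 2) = -2*n^3 + 8*n^2 + 2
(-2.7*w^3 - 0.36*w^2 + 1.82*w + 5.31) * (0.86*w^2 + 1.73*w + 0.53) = -2.322*w^5 - 4.9806*w^4 - 0.4886*w^3 + 7.5244*w^2 + 10.1509*w + 2.8143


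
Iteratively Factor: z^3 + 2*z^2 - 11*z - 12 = (z + 4)*(z^2 - 2*z - 3) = (z + 1)*(z + 4)*(z - 3)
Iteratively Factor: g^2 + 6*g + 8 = (g + 4)*(g + 2)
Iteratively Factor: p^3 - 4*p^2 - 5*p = (p)*(p^2 - 4*p - 5) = p*(p + 1)*(p - 5)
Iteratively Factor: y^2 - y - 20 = (y + 4)*(y - 5)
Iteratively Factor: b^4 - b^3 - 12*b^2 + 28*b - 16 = (b - 2)*(b^3 + b^2 - 10*b + 8) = (b - 2)*(b + 4)*(b^2 - 3*b + 2) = (b - 2)*(b - 1)*(b + 4)*(b - 2)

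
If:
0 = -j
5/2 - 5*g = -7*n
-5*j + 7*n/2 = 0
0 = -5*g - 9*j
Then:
No Solution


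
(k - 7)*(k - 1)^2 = k^3 - 9*k^2 + 15*k - 7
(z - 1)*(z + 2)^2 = z^3 + 3*z^2 - 4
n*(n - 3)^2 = n^3 - 6*n^2 + 9*n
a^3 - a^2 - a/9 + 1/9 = (a - 1)*(a - 1/3)*(a + 1/3)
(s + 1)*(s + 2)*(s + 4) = s^3 + 7*s^2 + 14*s + 8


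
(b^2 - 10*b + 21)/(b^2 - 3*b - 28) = (b - 3)/(b + 4)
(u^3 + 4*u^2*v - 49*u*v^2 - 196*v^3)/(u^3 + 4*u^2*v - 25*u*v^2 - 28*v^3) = (u^2 - 3*u*v - 28*v^2)/(u^2 - 3*u*v - 4*v^2)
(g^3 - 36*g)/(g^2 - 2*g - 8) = g*(36 - g^2)/(-g^2 + 2*g + 8)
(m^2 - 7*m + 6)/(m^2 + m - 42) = (m - 1)/(m + 7)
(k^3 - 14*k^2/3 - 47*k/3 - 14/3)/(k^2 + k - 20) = (3*k^3 - 14*k^2 - 47*k - 14)/(3*(k^2 + k - 20))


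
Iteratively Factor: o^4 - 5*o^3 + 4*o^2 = (o - 4)*(o^3 - o^2) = o*(o - 4)*(o^2 - o) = o^2*(o - 4)*(o - 1)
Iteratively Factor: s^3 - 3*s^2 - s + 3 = (s + 1)*(s^2 - 4*s + 3) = (s - 3)*(s + 1)*(s - 1)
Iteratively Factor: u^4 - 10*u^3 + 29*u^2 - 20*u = (u - 5)*(u^3 - 5*u^2 + 4*u) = (u - 5)*(u - 1)*(u^2 - 4*u) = (u - 5)*(u - 4)*(u - 1)*(u)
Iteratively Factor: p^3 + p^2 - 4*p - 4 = (p - 2)*(p^2 + 3*p + 2) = (p - 2)*(p + 2)*(p + 1)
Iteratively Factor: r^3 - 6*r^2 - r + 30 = (r - 5)*(r^2 - r - 6) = (r - 5)*(r - 3)*(r + 2)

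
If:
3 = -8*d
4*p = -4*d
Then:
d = -3/8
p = 3/8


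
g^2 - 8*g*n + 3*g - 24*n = (g + 3)*(g - 8*n)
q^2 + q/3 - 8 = (q - 8/3)*(q + 3)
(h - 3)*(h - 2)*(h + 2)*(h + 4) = h^4 + h^3 - 16*h^2 - 4*h + 48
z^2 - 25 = (z - 5)*(z + 5)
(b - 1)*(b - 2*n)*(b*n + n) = b^3*n - 2*b^2*n^2 - b*n + 2*n^2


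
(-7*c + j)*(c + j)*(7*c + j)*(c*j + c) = -49*c^4*j - 49*c^4 - 49*c^3*j^2 - 49*c^3*j + c^2*j^3 + c^2*j^2 + c*j^4 + c*j^3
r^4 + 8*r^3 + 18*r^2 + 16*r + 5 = (r + 1)^3*(r + 5)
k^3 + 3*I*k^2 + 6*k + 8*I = (k - 2*I)*(k + I)*(k + 4*I)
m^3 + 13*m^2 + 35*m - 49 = (m - 1)*(m + 7)^2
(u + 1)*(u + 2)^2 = u^3 + 5*u^2 + 8*u + 4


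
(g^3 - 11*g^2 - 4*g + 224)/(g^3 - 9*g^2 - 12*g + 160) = (g - 7)/(g - 5)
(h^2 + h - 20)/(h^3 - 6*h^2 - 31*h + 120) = (h - 4)/(h^2 - 11*h + 24)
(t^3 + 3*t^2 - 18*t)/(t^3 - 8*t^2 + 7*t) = (t^2 + 3*t - 18)/(t^2 - 8*t + 7)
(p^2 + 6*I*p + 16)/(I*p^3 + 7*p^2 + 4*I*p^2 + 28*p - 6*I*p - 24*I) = (-I*p^2 + 6*p - 16*I)/(p^3 + p^2*(4 - 7*I) + p*(-6 - 28*I) - 24)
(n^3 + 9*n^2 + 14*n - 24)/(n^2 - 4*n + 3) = (n^2 + 10*n + 24)/(n - 3)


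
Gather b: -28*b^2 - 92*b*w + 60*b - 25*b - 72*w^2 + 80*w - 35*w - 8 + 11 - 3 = -28*b^2 + b*(35 - 92*w) - 72*w^2 + 45*w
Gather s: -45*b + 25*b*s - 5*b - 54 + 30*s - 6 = -50*b + s*(25*b + 30) - 60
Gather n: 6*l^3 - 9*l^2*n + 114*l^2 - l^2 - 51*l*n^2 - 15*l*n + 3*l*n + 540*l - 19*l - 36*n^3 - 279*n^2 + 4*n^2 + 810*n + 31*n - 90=6*l^3 + 113*l^2 + 521*l - 36*n^3 + n^2*(-51*l - 275) + n*(-9*l^2 - 12*l + 841) - 90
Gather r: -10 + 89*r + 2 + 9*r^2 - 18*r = 9*r^2 + 71*r - 8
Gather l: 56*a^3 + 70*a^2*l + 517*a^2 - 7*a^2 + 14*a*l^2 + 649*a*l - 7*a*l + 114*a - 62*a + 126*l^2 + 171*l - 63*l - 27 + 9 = 56*a^3 + 510*a^2 + 52*a + l^2*(14*a + 126) + l*(70*a^2 + 642*a + 108) - 18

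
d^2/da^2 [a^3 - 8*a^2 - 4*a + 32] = 6*a - 16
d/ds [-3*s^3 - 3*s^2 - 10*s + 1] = -9*s^2 - 6*s - 10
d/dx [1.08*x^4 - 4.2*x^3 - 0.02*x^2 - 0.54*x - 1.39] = 4.32*x^3 - 12.6*x^2 - 0.04*x - 0.54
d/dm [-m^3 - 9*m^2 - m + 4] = -3*m^2 - 18*m - 1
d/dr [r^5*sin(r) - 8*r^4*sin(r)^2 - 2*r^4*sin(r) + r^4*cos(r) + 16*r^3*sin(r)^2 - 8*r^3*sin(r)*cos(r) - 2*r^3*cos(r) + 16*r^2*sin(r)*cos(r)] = r*(r^4*cos(r) + 4*r^3*sin(r) - 8*r^3*sin(2*r) - 2*r^3*cos(r) - 6*r^2*sin(r) + 16*r^2*sin(2*r) + 4*r^2*cos(r) + 8*r^2*cos(2*r) - 16*r^2 - 12*r*sin(2*r) - 6*r*cos(r) - 8*r*cos(2*r) + 24*r + 16*sin(2*r))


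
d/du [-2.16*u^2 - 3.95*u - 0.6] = -4.32*u - 3.95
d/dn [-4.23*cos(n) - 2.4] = 4.23*sin(n)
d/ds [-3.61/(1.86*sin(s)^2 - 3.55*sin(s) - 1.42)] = (13.4292*sin(s) - 12.8155)*cos(s)/(-1.86*sin(s)^2 + 3.55*sin(s) + 1.42)^2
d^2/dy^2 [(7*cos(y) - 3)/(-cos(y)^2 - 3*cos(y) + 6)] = 2*(63*(1 - cos(2*y))^2*cos(y) - 33*(1 - cos(2*y))^2 + 619*cos(y) - 42*cos(2*y) + 267*cos(3*y) - 14*cos(5*y) - 558)/(6*cos(y) + cos(2*y) - 11)^3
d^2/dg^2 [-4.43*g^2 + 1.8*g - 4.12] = -8.86000000000000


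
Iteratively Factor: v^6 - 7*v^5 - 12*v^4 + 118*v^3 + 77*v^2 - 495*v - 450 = (v - 5)*(v^5 - 2*v^4 - 22*v^3 + 8*v^2 + 117*v + 90) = (v - 5)*(v + 2)*(v^4 - 4*v^3 - 14*v^2 + 36*v + 45) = (v - 5)^2*(v + 2)*(v^3 + v^2 - 9*v - 9) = (v - 5)^2*(v - 3)*(v + 2)*(v^2 + 4*v + 3) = (v - 5)^2*(v - 3)*(v + 1)*(v + 2)*(v + 3)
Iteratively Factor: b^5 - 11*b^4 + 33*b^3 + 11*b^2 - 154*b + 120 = (b + 2)*(b^4 - 13*b^3 + 59*b^2 - 107*b + 60) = (b - 1)*(b + 2)*(b^3 - 12*b^2 + 47*b - 60) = (b - 5)*(b - 1)*(b + 2)*(b^2 - 7*b + 12) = (b - 5)*(b - 3)*(b - 1)*(b + 2)*(b - 4)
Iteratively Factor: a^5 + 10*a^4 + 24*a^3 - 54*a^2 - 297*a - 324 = (a + 3)*(a^4 + 7*a^3 + 3*a^2 - 63*a - 108) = (a + 3)^2*(a^3 + 4*a^2 - 9*a - 36) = (a - 3)*(a + 3)^2*(a^2 + 7*a + 12) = (a - 3)*(a + 3)^2*(a + 4)*(a + 3)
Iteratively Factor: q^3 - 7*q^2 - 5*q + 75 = (q + 3)*(q^2 - 10*q + 25) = (q - 5)*(q + 3)*(q - 5)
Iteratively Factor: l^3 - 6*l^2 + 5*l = (l - 1)*(l^2 - 5*l) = (l - 5)*(l - 1)*(l)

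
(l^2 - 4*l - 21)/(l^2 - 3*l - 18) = (l - 7)/(l - 6)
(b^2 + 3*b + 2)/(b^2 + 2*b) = (b + 1)/b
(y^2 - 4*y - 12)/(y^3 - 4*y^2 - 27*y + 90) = (y + 2)/(y^2 + 2*y - 15)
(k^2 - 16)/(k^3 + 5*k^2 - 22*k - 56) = (k + 4)/(k^2 + 9*k + 14)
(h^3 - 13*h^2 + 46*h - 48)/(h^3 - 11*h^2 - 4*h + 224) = (h^2 - 5*h + 6)/(h^2 - 3*h - 28)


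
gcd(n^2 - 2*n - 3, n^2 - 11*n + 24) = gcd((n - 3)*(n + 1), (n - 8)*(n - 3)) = n - 3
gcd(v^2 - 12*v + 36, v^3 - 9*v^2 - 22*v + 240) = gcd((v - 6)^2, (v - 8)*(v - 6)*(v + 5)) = v - 6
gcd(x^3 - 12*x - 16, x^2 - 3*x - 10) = x + 2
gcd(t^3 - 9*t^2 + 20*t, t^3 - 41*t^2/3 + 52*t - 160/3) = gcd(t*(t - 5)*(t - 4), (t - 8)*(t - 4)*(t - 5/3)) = t - 4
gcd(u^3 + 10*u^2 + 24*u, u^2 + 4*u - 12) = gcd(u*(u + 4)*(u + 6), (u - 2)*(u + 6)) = u + 6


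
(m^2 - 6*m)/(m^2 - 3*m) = (m - 6)/(m - 3)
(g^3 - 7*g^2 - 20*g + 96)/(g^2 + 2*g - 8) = (g^2 - 11*g + 24)/(g - 2)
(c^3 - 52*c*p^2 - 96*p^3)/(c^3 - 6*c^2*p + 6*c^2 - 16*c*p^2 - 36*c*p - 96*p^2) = (c + 6*p)/(c + 6)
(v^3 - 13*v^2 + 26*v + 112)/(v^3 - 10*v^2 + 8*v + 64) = (v - 7)/(v - 4)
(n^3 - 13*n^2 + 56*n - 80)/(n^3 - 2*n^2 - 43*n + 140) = (n - 4)/(n + 7)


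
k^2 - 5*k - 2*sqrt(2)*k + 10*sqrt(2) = (k - 5)*(k - 2*sqrt(2))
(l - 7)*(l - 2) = l^2 - 9*l + 14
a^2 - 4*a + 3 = (a - 3)*(a - 1)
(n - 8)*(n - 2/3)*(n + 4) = n^3 - 14*n^2/3 - 88*n/3 + 64/3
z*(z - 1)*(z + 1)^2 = z^4 + z^3 - z^2 - z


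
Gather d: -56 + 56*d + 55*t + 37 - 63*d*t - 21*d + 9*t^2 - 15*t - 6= d*(35 - 63*t) + 9*t^2 + 40*t - 25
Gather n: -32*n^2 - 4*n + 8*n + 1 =-32*n^2 + 4*n + 1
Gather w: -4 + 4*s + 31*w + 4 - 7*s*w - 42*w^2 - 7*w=4*s - 42*w^2 + w*(24 - 7*s)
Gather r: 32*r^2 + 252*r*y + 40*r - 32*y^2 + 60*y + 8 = 32*r^2 + r*(252*y + 40) - 32*y^2 + 60*y + 8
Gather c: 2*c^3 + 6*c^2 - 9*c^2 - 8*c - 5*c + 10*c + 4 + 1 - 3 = 2*c^3 - 3*c^2 - 3*c + 2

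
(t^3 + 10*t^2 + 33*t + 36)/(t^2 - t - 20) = (t^2 + 6*t + 9)/(t - 5)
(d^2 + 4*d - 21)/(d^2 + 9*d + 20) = (d^2 + 4*d - 21)/(d^2 + 9*d + 20)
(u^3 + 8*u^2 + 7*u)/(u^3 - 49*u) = (u + 1)/(u - 7)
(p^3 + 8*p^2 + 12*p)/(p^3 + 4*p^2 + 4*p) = (p + 6)/(p + 2)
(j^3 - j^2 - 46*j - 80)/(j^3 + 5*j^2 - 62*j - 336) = (j^2 + 7*j + 10)/(j^2 + 13*j + 42)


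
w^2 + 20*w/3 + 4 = (w + 2/3)*(w + 6)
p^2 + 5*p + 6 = (p + 2)*(p + 3)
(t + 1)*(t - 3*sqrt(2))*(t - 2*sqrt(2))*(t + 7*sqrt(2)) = t^4 + t^3 + 2*sqrt(2)*t^3 - 58*t^2 + 2*sqrt(2)*t^2 - 58*t + 84*sqrt(2)*t + 84*sqrt(2)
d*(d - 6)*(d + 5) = d^3 - d^2 - 30*d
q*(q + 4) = q^2 + 4*q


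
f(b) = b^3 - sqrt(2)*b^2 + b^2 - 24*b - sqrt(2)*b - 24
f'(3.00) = -0.90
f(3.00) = -76.97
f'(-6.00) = 87.56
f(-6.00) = -102.43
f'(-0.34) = -24.79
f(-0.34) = -15.45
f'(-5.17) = 59.06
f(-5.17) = -41.87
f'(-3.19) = 7.76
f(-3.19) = 20.39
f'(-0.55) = -24.05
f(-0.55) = -10.31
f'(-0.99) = -21.65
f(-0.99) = -0.22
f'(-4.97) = 52.81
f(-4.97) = -30.69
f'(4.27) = 25.75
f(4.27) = -62.22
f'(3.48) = 8.03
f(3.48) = -75.31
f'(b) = 3*b^2 - 2*sqrt(2)*b + 2*b - 24 - sqrt(2)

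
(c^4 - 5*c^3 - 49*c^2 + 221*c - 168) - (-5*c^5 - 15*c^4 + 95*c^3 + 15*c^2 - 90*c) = 5*c^5 + 16*c^4 - 100*c^3 - 64*c^2 + 311*c - 168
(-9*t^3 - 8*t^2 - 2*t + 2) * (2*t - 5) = -18*t^4 + 29*t^3 + 36*t^2 + 14*t - 10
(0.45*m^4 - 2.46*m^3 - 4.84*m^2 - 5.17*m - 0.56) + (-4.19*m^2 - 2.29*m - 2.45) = 0.45*m^4 - 2.46*m^3 - 9.03*m^2 - 7.46*m - 3.01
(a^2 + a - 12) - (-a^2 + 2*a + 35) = 2*a^2 - a - 47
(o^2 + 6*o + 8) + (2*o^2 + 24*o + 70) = 3*o^2 + 30*o + 78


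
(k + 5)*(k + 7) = k^2 + 12*k + 35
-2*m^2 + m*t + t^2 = (-m + t)*(2*m + t)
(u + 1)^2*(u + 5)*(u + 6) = u^4 + 13*u^3 + 53*u^2 + 71*u + 30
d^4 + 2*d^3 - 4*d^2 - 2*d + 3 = (d - 1)^2*(d + 1)*(d + 3)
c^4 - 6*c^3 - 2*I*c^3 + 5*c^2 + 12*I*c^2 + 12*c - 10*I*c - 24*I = (c - 4)*(c - 3)*(c + 1)*(c - 2*I)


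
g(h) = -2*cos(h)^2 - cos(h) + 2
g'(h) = 4*sin(h)*cos(h) + sin(h)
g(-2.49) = 1.53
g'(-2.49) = 1.32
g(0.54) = -0.33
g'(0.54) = 2.28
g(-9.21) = 1.07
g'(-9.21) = 0.62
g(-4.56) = 2.11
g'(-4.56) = 0.39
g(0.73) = 0.14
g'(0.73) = 2.65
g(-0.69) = 0.04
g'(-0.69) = -2.60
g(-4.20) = 2.01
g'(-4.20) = -0.84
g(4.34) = 2.10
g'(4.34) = 0.42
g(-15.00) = 1.61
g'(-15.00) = 1.33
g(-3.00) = 1.03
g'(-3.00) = 0.42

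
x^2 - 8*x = x*(x - 8)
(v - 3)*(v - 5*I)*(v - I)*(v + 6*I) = v^4 - 3*v^3 + 31*v^2 - 93*v - 30*I*v + 90*I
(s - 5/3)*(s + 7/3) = s^2 + 2*s/3 - 35/9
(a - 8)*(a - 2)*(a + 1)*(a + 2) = a^4 - 7*a^3 - 12*a^2 + 28*a + 32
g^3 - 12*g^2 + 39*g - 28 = (g - 7)*(g - 4)*(g - 1)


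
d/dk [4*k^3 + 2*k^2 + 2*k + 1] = 12*k^2 + 4*k + 2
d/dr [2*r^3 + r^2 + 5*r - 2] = 6*r^2 + 2*r + 5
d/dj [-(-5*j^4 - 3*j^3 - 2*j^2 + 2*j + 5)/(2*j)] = 15*j^2/2 + 3*j + 1 + 5/(2*j^2)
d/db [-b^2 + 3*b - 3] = 3 - 2*b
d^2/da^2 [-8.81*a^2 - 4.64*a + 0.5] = -17.6200000000000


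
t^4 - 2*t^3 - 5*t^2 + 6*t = t*(t - 3)*(t - 1)*(t + 2)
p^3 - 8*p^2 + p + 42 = (p - 7)*(p - 3)*(p + 2)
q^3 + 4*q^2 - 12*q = q*(q - 2)*(q + 6)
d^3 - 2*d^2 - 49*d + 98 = (d - 7)*(d - 2)*(d + 7)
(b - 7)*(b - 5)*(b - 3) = b^3 - 15*b^2 + 71*b - 105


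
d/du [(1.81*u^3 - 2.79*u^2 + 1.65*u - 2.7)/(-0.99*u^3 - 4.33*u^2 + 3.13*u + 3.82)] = (8.88178419700125e-16*u^5 - 10.5994*u^4 + 14.5976*u^3 + 11.1354*u^2 - 44.6976*u + 14.754)/(0.9801*u^6 + 8.5734*u^5 + 12.5515*u^4 - 34.6694*u^3 - 23.2843*u^2 + 23.9132*u + 14.5924)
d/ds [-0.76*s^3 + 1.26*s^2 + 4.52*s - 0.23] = -2.28*s^2 + 2.52*s + 4.52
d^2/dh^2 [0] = 0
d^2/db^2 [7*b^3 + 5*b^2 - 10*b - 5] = 42*b + 10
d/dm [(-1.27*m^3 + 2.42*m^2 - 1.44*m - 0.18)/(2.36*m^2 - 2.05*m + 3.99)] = (-2.9972*m^4 + 5.207*m^3 - 16.7645*m^2 + 20.1612*m - 6.1146)/(5.5696*m^4 - 9.676*m^3 + 23.0353*m^2 - 16.359*m + 15.9201)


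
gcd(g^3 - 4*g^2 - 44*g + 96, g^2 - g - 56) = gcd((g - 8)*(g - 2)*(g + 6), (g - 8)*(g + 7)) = g - 8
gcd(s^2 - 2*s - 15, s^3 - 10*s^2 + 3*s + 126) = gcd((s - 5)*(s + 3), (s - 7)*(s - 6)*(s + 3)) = s + 3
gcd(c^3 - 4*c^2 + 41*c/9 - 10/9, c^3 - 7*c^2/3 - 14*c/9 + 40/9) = c^2 - 11*c/3 + 10/3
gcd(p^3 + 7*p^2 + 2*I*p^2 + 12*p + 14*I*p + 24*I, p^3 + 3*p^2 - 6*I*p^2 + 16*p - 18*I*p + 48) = p^2 + p*(3 + 2*I) + 6*I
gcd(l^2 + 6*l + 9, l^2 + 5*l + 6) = l + 3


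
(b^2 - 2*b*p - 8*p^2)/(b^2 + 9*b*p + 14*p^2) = (b - 4*p)/(b + 7*p)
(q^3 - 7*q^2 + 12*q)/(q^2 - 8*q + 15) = q*(q - 4)/(q - 5)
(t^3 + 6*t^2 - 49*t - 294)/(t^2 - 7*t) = t + 13 + 42/t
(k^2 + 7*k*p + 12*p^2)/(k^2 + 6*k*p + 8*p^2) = (k + 3*p)/(k + 2*p)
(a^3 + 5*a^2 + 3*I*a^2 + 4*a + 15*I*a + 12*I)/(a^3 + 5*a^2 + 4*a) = (a + 3*I)/a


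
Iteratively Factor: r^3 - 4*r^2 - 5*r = (r + 1)*(r^2 - 5*r) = r*(r + 1)*(r - 5)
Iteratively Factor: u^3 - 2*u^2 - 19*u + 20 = (u + 4)*(u^2 - 6*u + 5) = (u - 5)*(u + 4)*(u - 1)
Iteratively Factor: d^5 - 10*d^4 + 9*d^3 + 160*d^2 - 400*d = (d - 5)*(d^4 - 5*d^3 - 16*d^2 + 80*d) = d*(d - 5)*(d^3 - 5*d^2 - 16*d + 80) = d*(d - 5)^2*(d^2 - 16) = d*(d - 5)^2*(d + 4)*(d - 4)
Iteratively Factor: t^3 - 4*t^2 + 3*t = (t - 3)*(t^2 - t) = (t - 3)*(t - 1)*(t)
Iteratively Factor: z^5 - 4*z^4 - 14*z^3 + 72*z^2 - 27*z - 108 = (z - 3)*(z^4 - z^3 - 17*z^2 + 21*z + 36) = (z - 3)^2*(z^3 + 2*z^2 - 11*z - 12) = (z - 3)^2*(z + 1)*(z^2 + z - 12) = (z - 3)^2*(z + 1)*(z + 4)*(z - 3)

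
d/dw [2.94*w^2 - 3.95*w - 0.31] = 5.88*w - 3.95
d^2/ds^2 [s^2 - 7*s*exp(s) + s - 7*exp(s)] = -7*s*exp(s) - 21*exp(s) + 2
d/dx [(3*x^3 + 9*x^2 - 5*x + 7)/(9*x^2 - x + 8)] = 3*(9*x^4 - 2*x^3 + 36*x^2 + 6*x - 11)/(81*x^4 - 18*x^3 + 145*x^2 - 16*x + 64)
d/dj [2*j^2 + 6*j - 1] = 4*j + 6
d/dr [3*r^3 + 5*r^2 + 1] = r*(9*r + 10)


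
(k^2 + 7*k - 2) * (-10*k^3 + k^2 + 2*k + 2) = -10*k^5 - 69*k^4 + 29*k^3 + 14*k^2 + 10*k - 4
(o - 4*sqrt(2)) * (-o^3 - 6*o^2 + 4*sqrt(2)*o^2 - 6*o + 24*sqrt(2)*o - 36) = -o^4 - 6*o^3 + 8*sqrt(2)*o^3 - 38*o^2 + 48*sqrt(2)*o^2 - 228*o + 24*sqrt(2)*o + 144*sqrt(2)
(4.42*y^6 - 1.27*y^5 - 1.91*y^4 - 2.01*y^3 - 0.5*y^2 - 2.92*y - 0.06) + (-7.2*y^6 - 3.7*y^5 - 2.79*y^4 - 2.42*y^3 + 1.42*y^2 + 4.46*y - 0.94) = -2.78*y^6 - 4.97*y^5 - 4.7*y^4 - 4.43*y^3 + 0.92*y^2 + 1.54*y - 1.0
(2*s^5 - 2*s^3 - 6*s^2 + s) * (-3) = -6*s^5 + 6*s^3 + 18*s^2 - 3*s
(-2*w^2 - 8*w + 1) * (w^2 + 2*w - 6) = -2*w^4 - 12*w^3 - 3*w^2 + 50*w - 6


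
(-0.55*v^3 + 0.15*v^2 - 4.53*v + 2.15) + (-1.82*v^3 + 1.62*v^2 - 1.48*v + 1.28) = -2.37*v^3 + 1.77*v^2 - 6.01*v + 3.43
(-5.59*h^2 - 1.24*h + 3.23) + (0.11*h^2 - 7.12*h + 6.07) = -5.48*h^2 - 8.36*h + 9.3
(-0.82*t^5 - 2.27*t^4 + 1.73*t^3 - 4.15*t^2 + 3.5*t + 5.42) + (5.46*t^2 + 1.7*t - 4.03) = -0.82*t^5 - 2.27*t^4 + 1.73*t^3 + 1.31*t^2 + 5.2*t + 1.39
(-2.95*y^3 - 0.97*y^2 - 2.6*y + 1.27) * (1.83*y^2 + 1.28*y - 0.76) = -5.3985*y^5 - 5.5511*y^4 - 3.7576*y^3 - 0.2667*y^2 + 3.6016*y - 0.9652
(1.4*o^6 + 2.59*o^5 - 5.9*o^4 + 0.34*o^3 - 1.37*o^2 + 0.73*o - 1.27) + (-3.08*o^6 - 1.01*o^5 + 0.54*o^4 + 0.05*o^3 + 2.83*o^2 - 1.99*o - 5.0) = -1.68*o^6 + 1.58*o^5 - 5.36*o^4 + 0.39*o^3 + 1.46*o^2 - 1.26*o - 6.27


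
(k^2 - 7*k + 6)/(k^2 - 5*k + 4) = (k - 6)/(k - 4)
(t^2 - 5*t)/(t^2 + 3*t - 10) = t*(t - 5)/(t^2 + 3*t - 10)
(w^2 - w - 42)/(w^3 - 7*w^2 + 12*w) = (w^2 - w - 42)/(w*(w^2 - 7*w + 12))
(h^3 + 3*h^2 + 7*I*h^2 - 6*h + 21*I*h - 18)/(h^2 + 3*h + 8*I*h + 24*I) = (h^2 + 7*I*h - 6)/(h + 8*I)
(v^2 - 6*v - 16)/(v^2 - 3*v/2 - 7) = 2*(v - 8)/(2*v - 7)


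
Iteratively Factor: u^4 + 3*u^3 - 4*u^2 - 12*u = (u + 2)*(u^3 + u^2 - 6*u) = (u + 2)*(u + 3)*(u^2 - 2*u) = u*(u + 2)*(u + 3)*(u - 2)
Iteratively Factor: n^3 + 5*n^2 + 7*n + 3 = (n + 1)*(n^2 + 4*n + 3) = (n + 1)*(n + 3)*(n + 1)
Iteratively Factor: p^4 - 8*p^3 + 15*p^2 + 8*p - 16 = (p - 4)*(p^3 - 4*p^2 - p + 4) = (p - 4)*(p + 1)*(p^2 - 5*p + 4) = (p - 4)*(p - 1)*(p + 1)*(p - 4)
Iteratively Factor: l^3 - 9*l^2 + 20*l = (l)*(l^2 - 9*l + 20) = l*(l - 5)*(l - 4)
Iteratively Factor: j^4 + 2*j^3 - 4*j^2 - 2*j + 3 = (j + 3)*(j^3 - j^2 - j + 1) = (j + 1)*(j + 3)*(j^2 - 2*j + 1) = (j - 1)*(j + 1)*(j + 3)*(j - 1)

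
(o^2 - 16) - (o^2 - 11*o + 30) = 11*o - 46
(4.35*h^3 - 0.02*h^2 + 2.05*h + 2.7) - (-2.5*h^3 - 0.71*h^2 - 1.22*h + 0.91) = 6.85*h^3 + 0.69*h^2 + 3.27*h + 1.79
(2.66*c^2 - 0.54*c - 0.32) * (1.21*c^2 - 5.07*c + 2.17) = 3.2186*c^4 - 14.1396*c^3 + 8.1228*c^2 + 0.4506*c - 0.6944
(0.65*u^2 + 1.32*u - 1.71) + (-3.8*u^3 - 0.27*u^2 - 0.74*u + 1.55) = -3.8*u^3 + 0.38*u^2 + 0.58*u - 0.16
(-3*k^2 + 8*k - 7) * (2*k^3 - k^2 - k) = -6*k^5 + 19*k^4 - 19*k^3 - k^2 + 7*k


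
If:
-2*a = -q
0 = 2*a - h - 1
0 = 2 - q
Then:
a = 1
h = 1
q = 2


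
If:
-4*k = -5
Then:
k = 5/4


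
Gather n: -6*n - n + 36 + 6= 42 - 7*n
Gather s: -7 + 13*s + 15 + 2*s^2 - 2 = 2*s^2 + 13*s + 6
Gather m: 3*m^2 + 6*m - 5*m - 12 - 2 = 3*m^2 + m - 14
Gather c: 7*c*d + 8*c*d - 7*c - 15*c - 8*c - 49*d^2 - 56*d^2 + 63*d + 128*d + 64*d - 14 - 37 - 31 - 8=c*(15*d - 30) - 105*d^2 + 255*d - 90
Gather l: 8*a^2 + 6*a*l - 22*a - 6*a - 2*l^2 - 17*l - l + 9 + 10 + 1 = 8*a^2 - 28*a - 2*l^2 + l*(6*a - 18) + 20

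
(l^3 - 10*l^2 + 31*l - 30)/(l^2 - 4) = (l^2 - 8*l + 15)/(l + 2)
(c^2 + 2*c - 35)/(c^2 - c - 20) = (c + 7)/(c + 4)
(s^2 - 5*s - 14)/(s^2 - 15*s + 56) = (s + 2)/(s - 8)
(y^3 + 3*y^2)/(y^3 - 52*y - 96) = y^2*(y + 3)/(y^3 - 52*y - 96)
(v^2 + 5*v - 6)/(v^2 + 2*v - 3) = (v + 6)/(v + 3)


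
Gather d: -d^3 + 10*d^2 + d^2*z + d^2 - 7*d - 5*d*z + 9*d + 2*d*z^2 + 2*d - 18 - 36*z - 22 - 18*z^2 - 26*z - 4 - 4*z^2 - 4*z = -d^3 + d^2*(z + 11) + d*(2*z^2 - 5*z + 4) - 22*z^2 - 66*z - 44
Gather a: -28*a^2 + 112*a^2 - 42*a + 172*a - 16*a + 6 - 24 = 84*a^2 + 114*a - 18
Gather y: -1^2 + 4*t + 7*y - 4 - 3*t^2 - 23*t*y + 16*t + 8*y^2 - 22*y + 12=-3*t^2 + 20*t + 8*y^2 + y*(-23*t - 15) + 7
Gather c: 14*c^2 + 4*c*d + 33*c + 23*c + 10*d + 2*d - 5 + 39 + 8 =14*c^2 + c*(4*d + 56) + 12*d + 42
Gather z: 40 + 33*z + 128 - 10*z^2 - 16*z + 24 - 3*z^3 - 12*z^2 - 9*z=-3*z^3 - 22*z^2 + 8*z + 192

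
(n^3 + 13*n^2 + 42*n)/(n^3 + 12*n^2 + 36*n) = (n + 7)/(n + 6)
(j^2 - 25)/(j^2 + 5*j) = (j - 5)/j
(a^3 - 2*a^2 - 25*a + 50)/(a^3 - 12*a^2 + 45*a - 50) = (a + 5)/(a - 5)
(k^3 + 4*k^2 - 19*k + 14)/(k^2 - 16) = (k^3 + 4*k^2 - 19*k + 14)/(k^2 - 16)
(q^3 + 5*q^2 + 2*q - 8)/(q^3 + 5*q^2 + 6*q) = (q^2 + 3*q - 4)/(q*(q + 3))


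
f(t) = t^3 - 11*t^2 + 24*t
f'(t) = 3*t^2 - 22*t + 24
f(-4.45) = -412.75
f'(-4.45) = 181.31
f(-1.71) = -78.21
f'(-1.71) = 70.39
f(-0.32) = -8.84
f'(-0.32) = 31.35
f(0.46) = 8.81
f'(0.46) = 14.51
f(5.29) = -32.83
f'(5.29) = -8.43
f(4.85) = -28.26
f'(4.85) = -12.13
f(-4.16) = -362.19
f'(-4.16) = 167.44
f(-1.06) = -38.99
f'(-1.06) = 50.69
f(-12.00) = -3600.00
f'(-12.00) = 720.00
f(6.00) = -36.00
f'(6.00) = 0.00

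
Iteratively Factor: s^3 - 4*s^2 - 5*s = (s + 1)*(s^2 - 5*s) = (s - 5)*(s + 1)*(s)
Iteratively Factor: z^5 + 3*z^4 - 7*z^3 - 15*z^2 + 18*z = (z)*(z^4 + 3*z^3 - 7*z^2 - 15*z + 18) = z*(z + 3)*(z^3 - 7*z + 6) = z*(z - 1)*(z + 3)*(z^2 + z - 6) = z*(z - 2)*(z - 1)*(z + 3)*(z + 3)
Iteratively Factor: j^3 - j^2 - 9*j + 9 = (j - 1)*(j^2 - 9) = (j - 3)*(j - 1)*(j + 3)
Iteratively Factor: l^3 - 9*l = (l)*(l^2 - 9) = l*(l + 3)*(l - 3)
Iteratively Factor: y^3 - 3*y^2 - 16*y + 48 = (y + 4)*(y^2 - 7*y + 12) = (y - 3)*(y + 4)*(y - 4)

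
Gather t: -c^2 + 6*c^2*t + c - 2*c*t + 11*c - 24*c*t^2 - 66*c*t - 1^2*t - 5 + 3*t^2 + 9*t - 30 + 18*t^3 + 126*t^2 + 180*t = -c^2 + 12*c + 18*t^3 + t^2*(129 - 24*c) + t*(6*c^2 - 68*c + 188) - 35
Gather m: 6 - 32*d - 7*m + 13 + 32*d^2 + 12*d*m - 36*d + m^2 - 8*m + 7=32*d^2 - 68*d + m^2 + m*(12*d - 15) + 26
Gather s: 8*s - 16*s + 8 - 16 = -8*s - 8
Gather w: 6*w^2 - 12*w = 6*w^2 - 12*w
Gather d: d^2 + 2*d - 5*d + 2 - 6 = d^2 - 3*d - 4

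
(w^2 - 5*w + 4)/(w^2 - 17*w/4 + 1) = 4*(w - 1)/(4*w - 1)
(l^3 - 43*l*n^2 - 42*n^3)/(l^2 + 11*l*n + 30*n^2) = (l^2 - 6*l*n - 7*n^2)/(l + 5*n)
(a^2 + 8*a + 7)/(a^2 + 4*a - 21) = (a + 1)/(a - 3)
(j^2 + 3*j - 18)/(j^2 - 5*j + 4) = (j^2 + 3*j - 18)/(j^2 - 5*j + 4)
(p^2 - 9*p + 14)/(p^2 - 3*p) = (p^2 - 9*p + 14)/(p*(p - 3))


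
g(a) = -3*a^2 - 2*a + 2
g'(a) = -6*a - 2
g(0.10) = 1.77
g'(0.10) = -2.60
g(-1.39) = -1.02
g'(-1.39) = 6.34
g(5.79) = -110.15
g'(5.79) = -36.74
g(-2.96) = -18.36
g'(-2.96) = 15.76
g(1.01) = -3.08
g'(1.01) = -8.06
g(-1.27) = -0.30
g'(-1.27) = 5.62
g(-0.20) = 2.28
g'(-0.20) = -0.80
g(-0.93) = 1.27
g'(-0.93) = 3.58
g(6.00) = -118.00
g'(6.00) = -38.00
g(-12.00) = -406.00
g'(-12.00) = 70.00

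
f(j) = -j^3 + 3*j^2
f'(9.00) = -189.00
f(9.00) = -486.00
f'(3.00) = -9.00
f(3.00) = 0.00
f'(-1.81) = -20.69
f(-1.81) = 15.76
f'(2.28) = -1.92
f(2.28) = 3.74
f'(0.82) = 2.90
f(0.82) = 1.47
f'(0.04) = 0.24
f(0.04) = 0.00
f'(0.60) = 2.52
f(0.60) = 0.86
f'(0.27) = 1.40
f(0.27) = 0.20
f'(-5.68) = -130.87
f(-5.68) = 280.04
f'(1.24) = 2.83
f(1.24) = 2.71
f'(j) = -3*j^2 + 6*j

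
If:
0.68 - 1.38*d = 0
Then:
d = 0.49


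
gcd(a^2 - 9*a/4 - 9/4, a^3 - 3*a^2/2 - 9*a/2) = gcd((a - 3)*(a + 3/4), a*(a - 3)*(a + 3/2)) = a - 3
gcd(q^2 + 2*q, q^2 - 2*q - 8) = q + 2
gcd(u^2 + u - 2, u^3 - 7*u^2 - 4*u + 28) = u + 2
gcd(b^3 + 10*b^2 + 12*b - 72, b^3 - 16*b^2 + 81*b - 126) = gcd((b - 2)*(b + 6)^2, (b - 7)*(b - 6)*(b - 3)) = 1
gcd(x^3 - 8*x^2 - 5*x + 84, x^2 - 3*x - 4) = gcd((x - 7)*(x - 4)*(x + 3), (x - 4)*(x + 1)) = x - 4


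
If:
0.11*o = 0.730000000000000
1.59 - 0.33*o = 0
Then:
No Solution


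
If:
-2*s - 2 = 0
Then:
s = -1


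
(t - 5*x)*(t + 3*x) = t^2 - 2*t*x - 15*x^2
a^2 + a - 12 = (a - 3)*(a + 4)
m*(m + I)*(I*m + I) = I*m^3 - m^2 + I*m^2 - m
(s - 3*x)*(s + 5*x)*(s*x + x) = s^3*x + 2*s^2*x^2 + s^2*x - 15*s*x^3 + 2*s*x^2 - 15*x^3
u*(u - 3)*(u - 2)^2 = u^4 - 7*u^3 + 16*u^2 - 12*u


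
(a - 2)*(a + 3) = a^2 + a - 6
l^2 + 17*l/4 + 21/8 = (l + 3/4)*(l + 7/2)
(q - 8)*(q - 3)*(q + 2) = q^3 - 9*q^2 + 2*q + 48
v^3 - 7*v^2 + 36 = (v - 6)*(v - 3)*(v + 2)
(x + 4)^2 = x^2 + 8*x + 16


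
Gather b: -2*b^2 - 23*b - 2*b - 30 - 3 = -2*b^2 - 25*b - 33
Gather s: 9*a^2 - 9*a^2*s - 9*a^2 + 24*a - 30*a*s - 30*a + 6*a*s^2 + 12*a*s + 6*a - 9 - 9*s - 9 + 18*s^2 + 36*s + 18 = s^2*(6*a + 18) + s*(-9*a^2 - 18*a + 27)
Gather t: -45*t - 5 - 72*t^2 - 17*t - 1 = -72*t^2 - 62*t - 6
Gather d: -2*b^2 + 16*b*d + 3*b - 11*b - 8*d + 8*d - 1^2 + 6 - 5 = -2*b^2 + 16*b*d - 8*b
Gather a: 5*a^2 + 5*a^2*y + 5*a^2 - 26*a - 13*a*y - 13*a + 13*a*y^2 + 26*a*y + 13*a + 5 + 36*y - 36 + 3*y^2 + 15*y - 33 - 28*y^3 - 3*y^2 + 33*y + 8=a^2*(5*y + 10) + a*(13*y^2 + 13*y - 26) - 28*y^3 + 84*y - 56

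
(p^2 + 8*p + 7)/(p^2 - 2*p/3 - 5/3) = 3*(p + 7)/(3*p - 5)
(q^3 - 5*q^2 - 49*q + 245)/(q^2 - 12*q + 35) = q + 7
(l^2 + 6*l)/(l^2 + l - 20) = l*(l + 6)/(l^2 + l - 20)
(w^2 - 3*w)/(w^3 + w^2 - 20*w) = (w - 3)/(w^2 + w - 20)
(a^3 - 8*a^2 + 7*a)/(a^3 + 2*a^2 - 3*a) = (a - 7)/(a + 3)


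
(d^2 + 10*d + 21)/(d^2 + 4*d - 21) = (d + 3)/(d - 3)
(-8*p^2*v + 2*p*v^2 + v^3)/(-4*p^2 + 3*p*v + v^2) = v*(2*p - v)/(p - v)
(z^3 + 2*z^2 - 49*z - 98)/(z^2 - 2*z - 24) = (-z^3 - 2*z^2 + 49*z + 98)/(-z^2 + 2*z + 24)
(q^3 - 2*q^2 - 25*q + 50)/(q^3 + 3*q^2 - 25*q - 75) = (q - 2)/(q + 3)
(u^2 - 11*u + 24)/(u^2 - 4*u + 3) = (u - 8)/(u - 1)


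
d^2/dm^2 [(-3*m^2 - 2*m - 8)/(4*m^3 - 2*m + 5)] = 2*(-48*m^6 - 96*m^5 - 840*m^4 + 404*m^3 + 432*m^2 + 480*m - 127)/(64*m^9 - 96*m^7 + 240*m^6 + 48*m^5 - 240*m^4 + 292*m^3 + 60*m^2 - 150*m + 125)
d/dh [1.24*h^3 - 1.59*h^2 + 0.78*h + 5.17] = 3.72*h^2 - 3.18*h + 0.78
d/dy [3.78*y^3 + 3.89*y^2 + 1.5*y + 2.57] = 11.34*y^2 + 7.78*y + 1.5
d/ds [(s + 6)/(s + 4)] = -2/(s + 4)^2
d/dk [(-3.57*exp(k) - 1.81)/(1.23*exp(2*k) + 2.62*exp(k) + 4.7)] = (4.3911*exp(2*k) + 4.4526*exp(k) - 12.0368)*exp(k)/(1.5129*exp(4*k) + 6.4452*exp(3*k) + 18.4264*exp(2*k) + 24.628*exp(k) + 22.09)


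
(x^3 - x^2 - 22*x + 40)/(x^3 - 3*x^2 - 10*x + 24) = (x + 5)/(x + 3)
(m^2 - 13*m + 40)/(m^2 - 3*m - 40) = (m - 5)/(m + 5)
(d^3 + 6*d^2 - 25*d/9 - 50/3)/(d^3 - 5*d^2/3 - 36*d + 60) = (d + 5/3)/(d - 6)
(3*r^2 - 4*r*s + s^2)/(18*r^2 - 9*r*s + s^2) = (r - s)/(6*r - s)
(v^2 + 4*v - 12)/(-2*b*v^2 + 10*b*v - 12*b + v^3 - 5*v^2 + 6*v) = (v + 6)/(-2*b*v + 6*b + v^2 - 3*v)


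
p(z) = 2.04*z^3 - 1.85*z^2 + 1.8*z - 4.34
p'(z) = 6.12*z^2 - 3.7*z + 1.8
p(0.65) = -3.39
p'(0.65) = 1.98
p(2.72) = 27.92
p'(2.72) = 37.01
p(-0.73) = -7.43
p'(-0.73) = 7.76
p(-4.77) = -276.42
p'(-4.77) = 158.70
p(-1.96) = -30.34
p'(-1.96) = 32.56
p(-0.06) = -4.46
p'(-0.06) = 2.04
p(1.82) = 5.11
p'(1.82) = 15.34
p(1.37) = -0.10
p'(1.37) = 8.22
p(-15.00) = -7332.59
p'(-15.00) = 1434.30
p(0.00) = -4.34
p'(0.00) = 1.80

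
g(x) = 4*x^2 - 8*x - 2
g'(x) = 8*x - 8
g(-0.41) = 1.95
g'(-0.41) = -11.28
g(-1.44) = 17.81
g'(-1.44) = -19.52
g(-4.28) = 105.51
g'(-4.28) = -42.24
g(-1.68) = 22.73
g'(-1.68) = -21.44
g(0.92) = -5.97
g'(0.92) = -0.64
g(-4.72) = 124.87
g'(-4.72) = -45.76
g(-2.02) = 30.48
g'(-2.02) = -24.16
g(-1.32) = 15.53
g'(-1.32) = -18.56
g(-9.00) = 394.00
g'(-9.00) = -80.00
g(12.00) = 478.00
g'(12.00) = 88.00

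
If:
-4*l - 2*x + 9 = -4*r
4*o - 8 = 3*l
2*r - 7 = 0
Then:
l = 23/4 - x/2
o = 101/16 - 3*x/8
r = 7/2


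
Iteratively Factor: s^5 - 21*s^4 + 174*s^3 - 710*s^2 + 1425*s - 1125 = (s - 5)*(s^4 - 16*s^3 + 94*s^2 - 240*s + 225) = (s - 5)^2*(s^3 - 11*s^2 + 39*s - 45) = (s - 5)^2*(s - 3)*(s^2 - 8*s + 15) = (s - 5)^2*(s - 3)^2*(s - 5)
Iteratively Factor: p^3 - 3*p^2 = (p)*(p^2 - 3*p) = p*(p - 3)*(p)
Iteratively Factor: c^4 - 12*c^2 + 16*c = (c + 4)*(c^3 - 4*c^2 + 4*c) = c*(c + 4)*(c^2 - 4*c + 4) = c*(c - 2)*(c + 4)*(c - 2)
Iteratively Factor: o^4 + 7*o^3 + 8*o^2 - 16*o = (o - 1)*(o^3 + 8*o^2 + 16*o) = (o - 1)*(o + 4)*(o^2 + 4*o) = o*(o - 1)*(o + 4)*(o + 4)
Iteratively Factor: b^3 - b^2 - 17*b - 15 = (b + 1)*(b^2 - 2*b - 15) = (b + 1)*(b + 3)*(b - 5)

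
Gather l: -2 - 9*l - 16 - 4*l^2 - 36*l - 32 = -4*l^2 - 45*l - 50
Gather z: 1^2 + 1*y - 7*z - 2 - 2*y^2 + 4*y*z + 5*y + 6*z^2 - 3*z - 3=-2*y^2 + 6*y + 6*z^2 + z*(4*y - 10) - 4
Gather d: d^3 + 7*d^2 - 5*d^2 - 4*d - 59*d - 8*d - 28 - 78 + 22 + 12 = d^3 + 2*d^2 - 71*d - 72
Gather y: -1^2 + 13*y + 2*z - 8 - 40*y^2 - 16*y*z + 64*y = -40*y^2 + y*(77 - 16*z) + 2*z - 9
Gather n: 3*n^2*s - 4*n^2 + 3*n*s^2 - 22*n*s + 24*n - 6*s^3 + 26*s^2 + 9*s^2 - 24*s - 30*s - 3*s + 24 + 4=n^2*(3*s - 4) + n*(3*s^2 - 22*s + 24) - 6*s^3 + 35*s^2 - 57*s + 28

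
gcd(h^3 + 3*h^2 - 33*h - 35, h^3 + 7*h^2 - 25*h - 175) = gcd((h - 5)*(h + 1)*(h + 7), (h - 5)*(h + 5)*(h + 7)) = h^2 + 2*h - 35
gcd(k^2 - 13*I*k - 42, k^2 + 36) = k - 6*I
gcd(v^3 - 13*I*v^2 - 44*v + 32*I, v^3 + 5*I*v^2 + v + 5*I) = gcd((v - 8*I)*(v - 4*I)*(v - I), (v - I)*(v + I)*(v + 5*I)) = v - I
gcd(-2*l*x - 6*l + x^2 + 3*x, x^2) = 1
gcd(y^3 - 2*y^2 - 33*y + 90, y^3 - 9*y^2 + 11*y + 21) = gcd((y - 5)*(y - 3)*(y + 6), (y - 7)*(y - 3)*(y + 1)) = y - 3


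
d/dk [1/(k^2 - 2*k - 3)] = 2*(1 - k)/(-k^2 + 2*k + 3)^2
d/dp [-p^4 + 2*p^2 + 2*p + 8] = -4*p^3 + 4*p + 2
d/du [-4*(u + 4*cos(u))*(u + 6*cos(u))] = 40*u*sin(u) - 8*u + 96*sin(2*u) - 40*cos(u)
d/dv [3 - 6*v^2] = -12*v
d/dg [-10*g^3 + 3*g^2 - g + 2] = -30*g^2 + 6*g - 1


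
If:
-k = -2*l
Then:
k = 2*l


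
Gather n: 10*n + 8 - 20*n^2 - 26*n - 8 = -20*n^2 - 16*n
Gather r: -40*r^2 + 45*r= -40*r^2 + 45*r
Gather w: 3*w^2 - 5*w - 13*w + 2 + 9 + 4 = 3*w^2 - 18*w + 15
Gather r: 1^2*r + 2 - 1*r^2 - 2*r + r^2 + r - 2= 0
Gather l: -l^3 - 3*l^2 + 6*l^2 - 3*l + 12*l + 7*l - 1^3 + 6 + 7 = -l^3 + 3*l^2 + 16*l + 12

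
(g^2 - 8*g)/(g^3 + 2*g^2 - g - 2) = g*(g - 8)/(g^3 + 2*g^2 - g - 2)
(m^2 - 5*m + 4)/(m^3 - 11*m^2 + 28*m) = (m - 1)/(m*(m - 7))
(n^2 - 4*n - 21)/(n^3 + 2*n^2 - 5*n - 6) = (n - 7)/(n^2 - n - 2)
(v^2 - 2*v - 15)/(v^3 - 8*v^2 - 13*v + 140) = (v + 3)/(v^2 - 3*v - 28)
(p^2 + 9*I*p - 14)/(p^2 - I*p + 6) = (p + 7*I)/(p - 3*I)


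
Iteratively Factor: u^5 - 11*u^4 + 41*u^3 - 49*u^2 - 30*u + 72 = (u + 1)*(u^4 - 12*u^3 + 53*u^2 - 102*u + 72) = (u - 4)*(u + 1)*(u^3 - 8*u^2 + 21*u - 18) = (u - 4)*(u - 3)*(u + 1)*(u^2 - 5*u + 6) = (u - 4)*(u - 3)^2*(u + 1)*(u - 2)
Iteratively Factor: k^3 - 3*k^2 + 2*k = (k - 2)*(k^2 - k) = (k - 2)*(k - 1)*(k)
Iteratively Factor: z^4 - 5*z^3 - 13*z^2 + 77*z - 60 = (z - 5)*(z^3 - 13*z + 12) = (z - 5)*(z - 3)*(z^2 + 3*z - 4) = (z - 5)*(z - 3)*(z + 4)*(z - 1)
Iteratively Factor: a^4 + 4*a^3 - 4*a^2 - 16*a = (a + 2)*(a^3 + 2*a^2 - 8*a) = (a - 2)*(a + 2)*(a^2 + 4*a) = (a - 2)*(a + 2)*(a + 4)*(a)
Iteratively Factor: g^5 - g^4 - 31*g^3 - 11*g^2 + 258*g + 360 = (g - 4)*(g^4 + 3*g^3 - 19*g^2 - 87*g - 90) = (g - 5)*(g - 4)*(g^3 + 8*g^2 + 21*g + 18) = (g - 5)*(g - 4)*(g + 2)*(g^2 + 6*g + 9) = (g - 5)*(g - 4)*(g + 2)*(g + 3)*(g + 3)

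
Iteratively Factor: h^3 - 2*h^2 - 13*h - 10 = (h + 2)*(h^2 - 4*h - 5) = (h - 5)*(h + 2)*(h + 1)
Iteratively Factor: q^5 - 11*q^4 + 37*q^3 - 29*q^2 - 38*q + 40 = (q - 5)*(q^4 - 6*q^3 + 7*q^2 + 6*q - 8) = (q - 5)*(q - 1)*(q^3 - 5*q^2 + 2*q + 8) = (q - 5)*(q - 4)*(q - 1)*(q^2 - q - 2) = (q - 5)*(q - 4)*(q - 2)*(q - 1)*(q + 1)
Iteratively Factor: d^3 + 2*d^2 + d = (d + 1)*(d^2 + d) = d*(d + 1)*(d + 1)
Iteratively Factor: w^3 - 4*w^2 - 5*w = (w + 1)*(w^2 - 5*w) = (w - 5)*(w + 1)*(w)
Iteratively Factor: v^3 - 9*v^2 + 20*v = (v - 5)*(v^2 - 4*v) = v*(v - 5)*(v - 4)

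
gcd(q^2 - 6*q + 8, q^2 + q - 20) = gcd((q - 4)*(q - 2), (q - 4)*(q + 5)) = q - 4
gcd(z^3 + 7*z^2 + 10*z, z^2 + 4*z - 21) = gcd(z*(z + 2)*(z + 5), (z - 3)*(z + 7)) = 1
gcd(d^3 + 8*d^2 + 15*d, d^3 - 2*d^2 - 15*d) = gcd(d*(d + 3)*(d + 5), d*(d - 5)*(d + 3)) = d^2 + 3*d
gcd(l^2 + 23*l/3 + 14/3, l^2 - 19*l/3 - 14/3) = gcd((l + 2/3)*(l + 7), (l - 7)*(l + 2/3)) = l + 2/3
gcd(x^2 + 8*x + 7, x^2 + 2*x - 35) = x + 7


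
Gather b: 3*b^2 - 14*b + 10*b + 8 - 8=3*b^2 - 4*b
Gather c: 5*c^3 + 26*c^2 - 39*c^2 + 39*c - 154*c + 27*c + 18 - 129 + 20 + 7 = 5*c^3 - 13*c^2 - 88*c - 84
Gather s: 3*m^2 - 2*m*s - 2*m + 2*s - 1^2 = 3*m^2 - 2*m + s*(2 - 2*m) - 1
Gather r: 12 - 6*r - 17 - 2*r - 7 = -8*r - 12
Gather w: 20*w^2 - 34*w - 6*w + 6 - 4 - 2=20*w^2 - 40*w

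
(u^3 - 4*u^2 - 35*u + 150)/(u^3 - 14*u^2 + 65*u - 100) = (u + 6)/(u - 4)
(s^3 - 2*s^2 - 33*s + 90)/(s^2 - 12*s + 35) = (s^2 + 3*s - 18)/(s - 7)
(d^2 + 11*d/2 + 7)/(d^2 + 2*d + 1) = (d^2 + 11*d/2 + 7)/(d^2 + 2*d + 1)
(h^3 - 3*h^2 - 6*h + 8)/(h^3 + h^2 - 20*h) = (h^2 + h - 2)/(h*(h + 5))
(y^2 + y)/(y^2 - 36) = y*(y + 1)/(y^2 - 36)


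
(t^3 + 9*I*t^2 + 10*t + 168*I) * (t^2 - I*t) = t^5 + 8*I*t^4 + 19*t^3 + 158*I*t^2 + 168*t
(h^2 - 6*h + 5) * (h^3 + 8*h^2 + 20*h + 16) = h^5 + 2*h^4 - 23*h^3 - 64*h^2 + 4*h + 80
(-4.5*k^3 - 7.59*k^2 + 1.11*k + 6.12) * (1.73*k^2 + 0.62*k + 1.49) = -7.785*k^5 - 15.9207*k^4 - 9.4905*k^3 - 0.0332999999999989*k^2 + 5.4483*k + 9.1188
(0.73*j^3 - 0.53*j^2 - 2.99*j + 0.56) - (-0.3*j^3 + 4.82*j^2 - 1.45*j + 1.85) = 1.03*j^3 - 5.35*j^2 - 1.54*j - 1.29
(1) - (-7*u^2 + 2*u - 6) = 7*u^2 - 2*u + 7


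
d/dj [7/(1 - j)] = 7/(j - 1)^2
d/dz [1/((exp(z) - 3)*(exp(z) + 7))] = 2*(-exp(z) - 2)*exp(z)/(exp(4*z) + 8*exp(3*z) - 26*exp(2*z) - 168*exp(z) + 441)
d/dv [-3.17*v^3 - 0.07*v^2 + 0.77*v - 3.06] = -9.51*v^2 - 0.14*v + 0.77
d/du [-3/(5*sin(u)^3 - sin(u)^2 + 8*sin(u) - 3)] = 3*(15*sin(u)^2 - 2*sin(u) + 8)*cos(u)/(5*sin(u)^3 - sin(u)^2 + 8*sin(u) - 3)^2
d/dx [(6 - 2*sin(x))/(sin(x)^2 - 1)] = 2*(sin(x)^2 - 6*sin(x) + 1)/cos(x)^3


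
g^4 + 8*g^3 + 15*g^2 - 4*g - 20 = (g - 1)*(g + 2)^2*(g + 5)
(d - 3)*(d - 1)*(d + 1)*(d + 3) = d^4 - 10*d^2 + 9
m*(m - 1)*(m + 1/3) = m^3 - 2*m^2/3 - m/3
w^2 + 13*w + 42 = (w + 6)*(w + 7)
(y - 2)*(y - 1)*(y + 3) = y^3 - 7*y + 6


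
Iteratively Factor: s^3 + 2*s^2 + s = (s)*(s^2 + 2*s + 1) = s*(s + 1)*(s + 1)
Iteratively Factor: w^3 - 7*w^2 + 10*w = (w - 5)*(w^2 - 2*w) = w*(w - 5)*(w - 2)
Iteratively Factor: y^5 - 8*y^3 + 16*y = (y)*(y^4 - 8*y^2 + 16) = y*(y + 2)*(y^3 - 2*y^2 - 4*y + 8) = y*(y - 2)*(y + 2)*(y^2 - 4) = y*(y - 2)^2*(y + 2)*(y + 2)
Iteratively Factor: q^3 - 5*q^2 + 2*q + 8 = (q - 2)*(q^2 - 3*q - 4) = (q - 4)*(q - 2)*(q + 1)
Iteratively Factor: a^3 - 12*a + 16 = (a + 4)*(a^2 - 4*a + 4) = (a - 2)*(a + 4)*(a - 2)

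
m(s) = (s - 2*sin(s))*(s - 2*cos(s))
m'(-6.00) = -2.93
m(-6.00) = 51.95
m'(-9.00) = -21.69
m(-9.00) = 58.68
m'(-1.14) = -0.88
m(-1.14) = -1.34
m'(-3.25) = -7.99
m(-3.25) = 4.37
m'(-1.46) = -1.83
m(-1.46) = -0.89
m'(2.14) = 7.91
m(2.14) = 1.47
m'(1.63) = 0.86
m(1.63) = -0.64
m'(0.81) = -1.35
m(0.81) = 0.36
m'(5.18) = -5.05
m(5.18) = 29.80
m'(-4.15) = -22.10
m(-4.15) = 18.01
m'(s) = (1 - 2*cos(s))*(s - 2*cos(s)) + (s - 2*sin(s))*(2*sin(s) + 1)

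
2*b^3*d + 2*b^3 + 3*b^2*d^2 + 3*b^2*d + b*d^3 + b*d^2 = (b + d)*(2*b + d)*(b*d + b)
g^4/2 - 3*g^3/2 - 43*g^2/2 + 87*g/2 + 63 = (g/2 + 1/2)*(g - 7)*(g - 3)*(g + 6)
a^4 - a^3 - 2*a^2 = a^2*(a - 2)*(a + 1)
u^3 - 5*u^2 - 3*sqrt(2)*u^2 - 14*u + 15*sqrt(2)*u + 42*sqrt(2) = (u - 7)*(u + 2)*(u - 3*sqrt(2))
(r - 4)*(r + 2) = r^2 - 2*r - 8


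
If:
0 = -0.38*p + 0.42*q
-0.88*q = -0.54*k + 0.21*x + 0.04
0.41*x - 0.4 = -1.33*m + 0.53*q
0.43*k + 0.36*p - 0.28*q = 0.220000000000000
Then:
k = 0.0560053338413182*x + 0.448614153728927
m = 0.392338833558799 - 0.389671286273594*x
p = 0.254024192780265 - 0.225771502047814*x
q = 0.229831412515478 - 0.204269454233737*x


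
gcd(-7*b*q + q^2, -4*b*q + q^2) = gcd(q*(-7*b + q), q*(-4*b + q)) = q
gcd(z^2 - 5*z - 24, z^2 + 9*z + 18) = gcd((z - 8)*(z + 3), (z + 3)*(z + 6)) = z + 3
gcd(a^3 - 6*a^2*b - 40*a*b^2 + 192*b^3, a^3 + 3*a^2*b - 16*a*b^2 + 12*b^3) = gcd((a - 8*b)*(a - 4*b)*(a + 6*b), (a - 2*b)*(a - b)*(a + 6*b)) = a + 6*b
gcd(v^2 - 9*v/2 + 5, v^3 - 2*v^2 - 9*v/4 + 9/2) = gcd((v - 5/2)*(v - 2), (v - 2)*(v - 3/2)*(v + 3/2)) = v - 2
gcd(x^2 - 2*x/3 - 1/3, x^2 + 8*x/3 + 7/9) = x + 1/3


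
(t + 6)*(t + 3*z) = t^2 + 3*t*z + 6*t + 18*z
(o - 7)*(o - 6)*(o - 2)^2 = o^4 - 17*o^3 + 98*o^2 - 220*o + 168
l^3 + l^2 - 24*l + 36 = (l - 3)*(l - 2)*(l + 6)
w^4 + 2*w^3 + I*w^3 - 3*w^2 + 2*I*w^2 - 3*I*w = w*(w - 1)*(w + 3)*(w + I)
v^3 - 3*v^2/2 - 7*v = v*(v - 7/2)*(v + 2)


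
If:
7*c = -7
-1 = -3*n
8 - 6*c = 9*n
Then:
No Solution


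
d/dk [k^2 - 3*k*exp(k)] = -3*k*exp(k) + 2*k - 3*exp(k)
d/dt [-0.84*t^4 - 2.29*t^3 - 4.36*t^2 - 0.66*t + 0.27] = -3.36*t^3 - 6.87*t^2 - 8.72*t - 0.66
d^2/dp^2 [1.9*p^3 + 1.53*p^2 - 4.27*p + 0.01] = 11.4*p + 3.06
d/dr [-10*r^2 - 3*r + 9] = -20*r - 3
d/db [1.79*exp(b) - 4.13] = 1.79*exp(b)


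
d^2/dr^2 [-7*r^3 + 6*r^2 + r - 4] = 12 - 42*r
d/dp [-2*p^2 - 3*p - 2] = -4*p - 3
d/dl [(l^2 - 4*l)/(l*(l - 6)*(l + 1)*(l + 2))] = (-2*l^3 + 15*l^2 - 24*l - 76)/(l^6 - 6*l^5 - 23*l^4 + 72*l^3 + 328*l^2 + 384*l + 144)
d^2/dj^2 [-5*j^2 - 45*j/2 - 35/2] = -10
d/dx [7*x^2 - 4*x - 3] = 14*x - 4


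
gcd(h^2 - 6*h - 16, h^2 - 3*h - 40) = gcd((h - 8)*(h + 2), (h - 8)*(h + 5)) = h - 8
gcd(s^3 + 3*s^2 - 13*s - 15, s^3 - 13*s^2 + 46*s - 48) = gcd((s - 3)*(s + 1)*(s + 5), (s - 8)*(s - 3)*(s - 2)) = s - 3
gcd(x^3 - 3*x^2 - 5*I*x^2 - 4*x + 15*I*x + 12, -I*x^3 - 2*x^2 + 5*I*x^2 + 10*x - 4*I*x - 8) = 1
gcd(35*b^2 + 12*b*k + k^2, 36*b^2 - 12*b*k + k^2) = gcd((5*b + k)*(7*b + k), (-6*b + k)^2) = 1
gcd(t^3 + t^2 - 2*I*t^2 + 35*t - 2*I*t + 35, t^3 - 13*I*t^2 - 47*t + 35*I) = t - 7*I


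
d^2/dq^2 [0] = 0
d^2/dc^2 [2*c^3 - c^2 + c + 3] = 12*c - 2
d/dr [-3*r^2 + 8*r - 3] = 8 - 6*r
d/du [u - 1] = 1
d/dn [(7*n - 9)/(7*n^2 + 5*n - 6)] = (-49*n^2 + 126*n + 3)/(49*n^4 + 70*n^3 - 59*n^2 - 60*n + 36)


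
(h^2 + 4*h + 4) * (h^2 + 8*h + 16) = h^4 + 12*h^3 + 52*h^2 + 96*h + 64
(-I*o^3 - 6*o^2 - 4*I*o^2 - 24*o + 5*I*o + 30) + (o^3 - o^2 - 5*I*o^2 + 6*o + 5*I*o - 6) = o^3 - I*o^3 - 7*o^2 - 9*I*o^2 - 18*o + 10*I*o + 24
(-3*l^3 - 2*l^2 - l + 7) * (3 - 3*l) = 9*l^4 - 3*l^3 - 3*l^2 - 24*l + 21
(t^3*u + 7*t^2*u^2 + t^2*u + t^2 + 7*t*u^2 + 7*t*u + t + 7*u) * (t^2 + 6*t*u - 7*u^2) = t^5*u + 13*t^4*u^2 + t^4*u + t^4 + 35*t^3*u^3 + 13*t^3*u^2 + 13*t^3*u + t^3 - 49*t^2*u^4 + 35*t^2*u^3 + 35*t^2*u^2 + 13*t^2*u - 49*t*u^4 - 49*t*u^3 + 35*t*u^2 - 49*u^3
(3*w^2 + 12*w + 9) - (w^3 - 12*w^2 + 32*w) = -w^3 + 15*w^2 - 20*w + 9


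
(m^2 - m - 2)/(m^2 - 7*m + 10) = (m + 1)/(m - 5)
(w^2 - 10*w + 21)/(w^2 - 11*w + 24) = (w - 7)/(w - 8)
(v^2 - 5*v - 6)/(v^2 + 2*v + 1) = (v - 6)/(v + 1)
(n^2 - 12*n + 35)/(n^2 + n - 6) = (n^2 - 12*n + 35)/(n^2 + n - 6)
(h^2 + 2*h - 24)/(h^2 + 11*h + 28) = (h^2 + 2*h - 24)/(h^2 + 11*h + 28)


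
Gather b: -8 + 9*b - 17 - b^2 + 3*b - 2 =-b^2 + 12*b - 27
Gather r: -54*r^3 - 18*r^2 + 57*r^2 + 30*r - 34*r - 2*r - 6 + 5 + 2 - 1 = -54*r^3 + 39*r^2 - 6*r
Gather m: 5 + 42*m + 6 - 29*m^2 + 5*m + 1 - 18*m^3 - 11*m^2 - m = -18*m^3 - 40*m^2 + 46*m + 12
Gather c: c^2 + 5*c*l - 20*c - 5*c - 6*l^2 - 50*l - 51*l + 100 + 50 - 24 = c^2 + c*(5*l - 25) - 6*l^2 - 101*l + 126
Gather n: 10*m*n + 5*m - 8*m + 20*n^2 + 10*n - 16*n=-3*m + 20*n^2 + n*(10*m - 6)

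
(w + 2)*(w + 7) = w^2 + 9*w + 14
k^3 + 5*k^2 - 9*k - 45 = (k - 3)*(k + 3)*(k + 5)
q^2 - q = q*(q - 1)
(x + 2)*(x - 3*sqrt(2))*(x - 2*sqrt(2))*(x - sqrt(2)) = x^4 - 6*sqrt(2)*x^3 + 2*x^3 - 12*sqrt(2)*x^2 + 22*x^2 - 12*sqrt(2)*x + 44*x - 24*sqrt(2)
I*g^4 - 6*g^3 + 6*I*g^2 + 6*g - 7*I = (g - 1)*(g - I)*(g + 7*I)*(I*g + I)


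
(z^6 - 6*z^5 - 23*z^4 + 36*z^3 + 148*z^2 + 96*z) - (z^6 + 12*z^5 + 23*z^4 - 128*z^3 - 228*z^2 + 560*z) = -18*z^5 - 46*z^4 + 164*z^3 + 376*z^2 - 464*z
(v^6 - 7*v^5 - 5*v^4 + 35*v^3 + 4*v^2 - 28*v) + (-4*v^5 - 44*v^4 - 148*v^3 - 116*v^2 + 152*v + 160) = v^6 - 11*v^5 - 49*v^4 - 113*v^3 - 112*v^2 + 124*v + 160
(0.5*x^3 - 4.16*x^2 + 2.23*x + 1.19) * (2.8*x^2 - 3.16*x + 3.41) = 1.4*x^5 - 13.228*x^4 + 21.0946*x^3 - 17.9004*x^2 + 3.8439*x + 4.0579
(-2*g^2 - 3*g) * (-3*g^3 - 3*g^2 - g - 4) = 6*g^5 + 15*g^4 + 11*g^3 + 11*g^2 + 12*g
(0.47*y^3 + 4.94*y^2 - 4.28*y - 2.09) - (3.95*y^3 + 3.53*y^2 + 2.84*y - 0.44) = -3.48*y^3 + 1.41*y^2 - 7.12*y - 1.65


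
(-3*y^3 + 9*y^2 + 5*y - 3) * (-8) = 24*y^3 - 72*y^2 - 40*y + 24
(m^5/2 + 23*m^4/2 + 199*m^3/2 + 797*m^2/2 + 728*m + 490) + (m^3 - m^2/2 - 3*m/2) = m^5/2 + 23*m^4/2 + 201*m^3/2 + 398*m^2 + 1453*m/2 + 490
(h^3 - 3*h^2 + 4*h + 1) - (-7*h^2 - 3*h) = h^3 + 4*h^2 + 7*h + 1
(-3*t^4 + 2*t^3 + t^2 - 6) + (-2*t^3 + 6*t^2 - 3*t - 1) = -3*t^4 + 7*t^2 - 3*t - 7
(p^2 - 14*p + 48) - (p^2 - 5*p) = 48 - 9*p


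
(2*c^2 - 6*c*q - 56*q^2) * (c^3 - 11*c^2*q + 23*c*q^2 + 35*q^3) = 2*c^5 - 28*c^4*q + 56*c^3*q^2 + 548*c^2*q^3 - 1498*c*q^4 - 1960*q^5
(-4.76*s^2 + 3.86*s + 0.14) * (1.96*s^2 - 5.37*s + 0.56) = -9.3296*s^4 + 33.1268*s^3 - 23.1194*s^2 + 1.4098*s + 0.0784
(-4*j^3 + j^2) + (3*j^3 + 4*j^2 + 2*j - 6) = -j^3 + 5*j^2 + 2*j - 6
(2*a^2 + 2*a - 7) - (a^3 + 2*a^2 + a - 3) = -a^3 + a - 4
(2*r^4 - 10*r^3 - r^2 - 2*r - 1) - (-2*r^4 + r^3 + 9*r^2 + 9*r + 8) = 4*r^4 - 11*r^3 - 10*r^2 - 11*r - 9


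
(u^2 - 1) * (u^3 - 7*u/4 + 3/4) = u^5 - 11*u^3/4 + 3*u^2/4 + 7*u/4 - 3/4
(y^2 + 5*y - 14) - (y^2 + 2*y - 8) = 3*y - 6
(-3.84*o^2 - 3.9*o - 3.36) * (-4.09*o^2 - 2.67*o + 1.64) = 15.7056*o^4 + 26.2038*o^3 + 17.8578*o^2 + 2.5752*o - 5.5104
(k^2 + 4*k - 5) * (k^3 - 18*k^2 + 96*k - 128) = k^5 - 14*k^4 + 19*k^3 + 346*k^2 - 992*k + 640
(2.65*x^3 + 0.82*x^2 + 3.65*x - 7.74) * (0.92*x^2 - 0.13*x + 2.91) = 2.438*x^5 + 0.4099*x^4 + 10.9629*x^3 - 5.2091*x^2 + 11.6277*x - 22.5234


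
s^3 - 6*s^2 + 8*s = s*(s - 4)*(s - 2)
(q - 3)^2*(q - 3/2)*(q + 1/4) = q^4 - 29*q^3/4 + 129*q^2/8 - 9*q - 27/8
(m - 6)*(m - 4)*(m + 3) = m^3 - 7*m^2 - 6*m + 72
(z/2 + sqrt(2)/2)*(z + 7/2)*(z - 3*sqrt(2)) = z^3/2 - sqrt(2)*z^2 + 7*z^2/4 - 7*sqrt(2)*z/2 - 3*z - 21/2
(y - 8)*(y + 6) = y^2 - 2*y - 48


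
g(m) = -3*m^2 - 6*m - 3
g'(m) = -6*m - 6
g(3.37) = -57.29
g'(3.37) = -26.22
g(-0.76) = -0.17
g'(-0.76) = -1.44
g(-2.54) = -7.11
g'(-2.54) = 9.24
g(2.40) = -34.68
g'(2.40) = -20.40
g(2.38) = -34.27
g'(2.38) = -20.28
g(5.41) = -123.26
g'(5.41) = -38.46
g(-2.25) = -4.69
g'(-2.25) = 7.50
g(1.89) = -25.06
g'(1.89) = -17.34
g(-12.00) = -363.00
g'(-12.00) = 66.00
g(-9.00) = -192.00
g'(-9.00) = 48.00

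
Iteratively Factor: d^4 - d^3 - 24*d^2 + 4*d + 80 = (d + 2)*(d^3 - 3*d^2 - 18*d + 40) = (d - 2)*(d + 2)*(d^2 - d - 20) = (d - 2)*(d + 2)*(d + 4)*(d - 5)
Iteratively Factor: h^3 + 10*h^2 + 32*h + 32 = (h + 4)*(h^2 + 6*h + 8) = (h + 4)^2*(h + 2)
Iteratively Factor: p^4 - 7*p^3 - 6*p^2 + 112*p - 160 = (p - 5)*(p^3 - 2*p^2 - 16*p + 32) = (p - 5)*(p - 2)*(p^2 - 16) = (p - 5)*(p - 2)*(p + 4)*(p - 4)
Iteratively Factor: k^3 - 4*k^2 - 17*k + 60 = (k - 5)*(k^2 + k - 12) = (k - 5)*(k + 4)*(k - 3)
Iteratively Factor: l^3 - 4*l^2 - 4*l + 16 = (l - 2)*(l^2 - 2*l - 8) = (l - 2)*(l + 2)*(l - 4)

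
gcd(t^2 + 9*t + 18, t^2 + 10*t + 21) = t + 3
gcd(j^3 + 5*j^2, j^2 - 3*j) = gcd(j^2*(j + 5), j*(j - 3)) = j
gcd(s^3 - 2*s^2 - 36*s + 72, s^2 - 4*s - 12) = s - 6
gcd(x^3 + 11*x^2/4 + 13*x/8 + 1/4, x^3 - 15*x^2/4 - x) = x + 1/4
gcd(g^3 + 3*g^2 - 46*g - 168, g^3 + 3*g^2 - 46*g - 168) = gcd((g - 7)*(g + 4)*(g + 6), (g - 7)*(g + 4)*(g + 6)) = g^3 + 3*g^2 - 46*g - 168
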